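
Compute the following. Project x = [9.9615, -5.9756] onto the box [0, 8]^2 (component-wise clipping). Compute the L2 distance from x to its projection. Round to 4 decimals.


Project each component onto [0, 8].
clip(9.9615) = 8.0, clip(-5.9756) = 0.0
Projection = [8.0, 0.0]
Squared diffs: [3.8475, 35.7078]
Distance = sqrt(39.5553) = 6.2893


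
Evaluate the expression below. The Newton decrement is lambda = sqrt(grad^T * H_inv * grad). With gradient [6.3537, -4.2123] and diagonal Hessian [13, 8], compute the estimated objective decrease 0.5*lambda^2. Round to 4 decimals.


Step 1: H is diagonal, so H^(-1) * g = [0.4887, -0.5265].
Step 2: g^T H^(-1) g = sum_i g_i^2 / H_ii
  = (6.3537)^2/13 + (-4.2123)^2/8
  = 3.1053 + 2.2179 = 5.3233
Step 3: Objective decrease = 0.5 * g^T H^(-1) g = 2.6616


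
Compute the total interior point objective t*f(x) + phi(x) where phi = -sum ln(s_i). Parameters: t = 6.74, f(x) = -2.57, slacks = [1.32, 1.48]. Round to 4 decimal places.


Step 1: Compute log-barrier.
ln values: [0.2776, 0.392]
phi = -(0.2776 + 0.392) = -0.6697
Step 2: Compute augmented objective.
t*f(x) = 6.74*-2.57 = -17.3218
Total = -17.3218 - 0.6697 = -17.9915


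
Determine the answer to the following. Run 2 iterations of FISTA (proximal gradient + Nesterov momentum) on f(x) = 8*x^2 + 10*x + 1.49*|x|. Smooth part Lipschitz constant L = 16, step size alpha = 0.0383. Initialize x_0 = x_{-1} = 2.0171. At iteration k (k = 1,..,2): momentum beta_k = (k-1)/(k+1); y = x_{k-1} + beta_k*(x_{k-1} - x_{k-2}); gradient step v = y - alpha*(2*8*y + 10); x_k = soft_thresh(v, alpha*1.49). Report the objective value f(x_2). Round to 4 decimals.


FISTA on f(x) = 8*x^2 + 10*x + 1.49*|x|
L = 16, alpha = 0.0383
Iteration 1: beta = 0.0, y = 2.0171 + 0.0*(2.0171 - 2.0171) = 2.0171
  grad(y) = 42.2736, v = y - alpha*grad = 0.398
  prox(v) = soft_thresh(0.398, 0.0571) = 0.341
Iteration 2: beta = 0.3333, y = 0.341 + 0.3333*(0.341 - 2.0171) = -0.2178
  grad(y) = 6.5158, v = y - alpha*grad = -0.4673
  prox(v) = soft_thresh(-0.4673, 0.0571) = -0.4103
f(x_2) = 8*(-0.4103)^2 + 10*(-0.4103) + 1.49*|-0.4103| = -2.1448


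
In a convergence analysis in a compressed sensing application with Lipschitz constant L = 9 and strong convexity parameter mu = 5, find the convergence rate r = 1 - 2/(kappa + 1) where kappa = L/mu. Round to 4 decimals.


Step 1: Compute the condition number.
kappa = L/mu = 9/5 = 1.8
Step 2: Compute the convergence rate.
r = 1 - 2/(kappa + 1) = 1 - 2*mu/(L + mu) = (L - mu)/(L + mu) = 4/14 = 0.2857


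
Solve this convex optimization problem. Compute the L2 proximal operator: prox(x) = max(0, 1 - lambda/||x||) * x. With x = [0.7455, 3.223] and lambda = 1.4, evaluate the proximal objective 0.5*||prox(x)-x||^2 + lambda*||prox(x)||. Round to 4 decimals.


Step 1: Compute ||x||.
||x|| = 3.3081
Step 2: Compute scaling factor.
scale = max(0, 1 - 1.4/3.3081) = 0.5768
Step 3: prox(x) = [0.43, 1.859]
||prox(x)|| = 1.9081
Step 4: Proximal objective.
0.5*||prox-x||^2 = 0.98
lambda*||prox|| = 2.6713
Total = 3.6513


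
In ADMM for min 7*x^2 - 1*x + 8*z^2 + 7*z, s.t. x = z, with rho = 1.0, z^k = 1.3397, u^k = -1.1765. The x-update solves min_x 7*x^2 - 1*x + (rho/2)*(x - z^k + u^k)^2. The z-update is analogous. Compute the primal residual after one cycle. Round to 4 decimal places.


ADMM iteration with rho = 1.0, z^k = 1.3397, u^k = -1.1765
Step 1: x-update.
Minimize 7*x^2 - 1*x + (1.0/2)*(x - 1.3397 - 1.1765)^2
FOC: (2*7 + 1.0)*x = 1 + 1.0*(1.3397 + 1.1765)
x^{k+1} = 0.2344
Step 2: z-update.
Minimize 8*z^2 + 7*z + (1.0/2)*(0.2344 - z - 1.1765)^2
FOC: (2*8 + 1.0)*z = -7 + 1.0*(0.2344 - 1.1765)
z^{k+1} = -0.4672
Step 3: u-update.
u^{k+1} = -1.1765 + 0.2344 + 0.4672 = -0.4749
Step 4: Primal residual = |0.2344 + 0.4672| = 0.7016


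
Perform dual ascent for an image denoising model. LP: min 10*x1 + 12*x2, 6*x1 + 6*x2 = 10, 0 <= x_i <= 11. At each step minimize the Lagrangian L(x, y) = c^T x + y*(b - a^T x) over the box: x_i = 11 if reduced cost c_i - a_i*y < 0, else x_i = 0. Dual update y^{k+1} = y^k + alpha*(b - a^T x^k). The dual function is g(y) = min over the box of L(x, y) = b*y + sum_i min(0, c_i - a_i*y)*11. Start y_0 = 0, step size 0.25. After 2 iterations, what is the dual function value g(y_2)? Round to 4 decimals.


Dual ascent for LP: min 10*x1 + 12*x2, 6*x1 + 6*x2 = 10, 0 <= x_i <= 11
Step 1: y^k = 0.0, reduced costs: (10.0, 12.0)
  x^k = (0.0, 0.0), subgradient = b - a^T x = 10.0
  y^{k+1} = 0.0 + 0.25*10.0 = 2.5
Step 2: y^k = 2.5, reduced costs: (-5.0, -3.0)
  x^k = (11.0, 11.0), subgradient = b - a^T x = -122.0
  y^{k+1} = 2.5 + 0.25*-122.0 = -28.0
Dual objective at y_2 = -28.0: reduced costs (178.0, 180.0), box minimizer x = (0.0, 0.0)
g(y_2) = b*y + (c1 - a1*y)*x1 + (c2 - a2*y)*x2 = 10*(-28.0) + 178.0*0.0 + 180.0*0.0 = -280.0 + 0.0 + 0.0 = -280.0


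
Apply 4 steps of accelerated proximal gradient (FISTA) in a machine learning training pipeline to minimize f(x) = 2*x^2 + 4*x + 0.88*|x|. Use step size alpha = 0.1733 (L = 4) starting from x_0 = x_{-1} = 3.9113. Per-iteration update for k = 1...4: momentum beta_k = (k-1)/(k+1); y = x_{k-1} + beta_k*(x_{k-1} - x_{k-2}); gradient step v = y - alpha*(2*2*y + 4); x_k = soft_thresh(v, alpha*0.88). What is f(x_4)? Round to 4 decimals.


FISTA on f(x) = 2*x^2 + 4*x + 0.88*|x|
L = 4, alpha = 0.1733
Iteration 1: beta = 0.0, y = 3.9113 + 0.0*(3.9113 - 3.9113) = 3.9113
  grad(y) = 19.6452, v = y - alpha*grad = 0.5068
  prox(v) = soft_thresh(0.5068, 0.1525) = 0.3543
Iteration 2: beta = 0.3333, y = 0.3543 + 0.3333*(0.3543 - 3.9113) = -0.8314
  grad(y) = 0.6744, v = y - alpha*grad = -0.9483
  prox(v) = soft_thresh(-0.9483, 0.1525) = -0.7958
Iteration 3: beta = 0.5, y = -0.7958 + 0.5*(-0.7958 - 0.3543) = -1.3708
  grad(y) = -1.4832, v = y - alpha*grad = -1.1138
  prox(v) = soft_thresh(-1.1138, 0.1525) = -0.9613
Iteration 4: beta = 0.6, y = -0.9613 + 0.6*(-0.9613 + 0.7958) = -1.0605
  grad(y) = -0.2422, v = y - alpha*grad = -1.0186
  prox(v) = soft_thresh(-1.0186, 0.1525) = -0.8661
f(x_4) = 2*(-0.8661)^2 + 4*(-0.8661) + 0.88*|-0.8661| = -1.202


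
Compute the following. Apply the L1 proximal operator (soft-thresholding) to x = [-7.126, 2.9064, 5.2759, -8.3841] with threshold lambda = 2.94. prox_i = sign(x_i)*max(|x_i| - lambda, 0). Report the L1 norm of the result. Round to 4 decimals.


Soft-thresholding with lambda = 2.94:
prox(-7.126) = sign(-7.126)*max(|-7.126| - 2.94, 0) = -4.186
prox(2.9064) = sign(2.9064)*max(|2.9064| - 2.94, 0) = 0.0
prox(5.2759) = sign(5.2759)*max(|5.2759| - 2.94, 0) = 2.3359
prox(-8.3841) = sign(-8.3841)*max(|-8.3841| - 2.94, 0) = -5.4441
prox(x) = [-4.186, 0.0, 2.3359, -5.4441]
||prox(x)||_1 = 4.186 + 0.0 + 2.3359 + 5.4441 = 11.966


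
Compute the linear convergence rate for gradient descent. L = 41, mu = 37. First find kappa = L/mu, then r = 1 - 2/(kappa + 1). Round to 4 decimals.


Step 1: Compute the condition number.
kappa = L/mu = 41/37 = 1.1081
Step 2: Compute the convergence rate.
r = 1 - 2/(kappa + 1) = 1 - 2*mu/(L + mu) = (L - mu)/(L + mu) = 4/78 = 0.0513


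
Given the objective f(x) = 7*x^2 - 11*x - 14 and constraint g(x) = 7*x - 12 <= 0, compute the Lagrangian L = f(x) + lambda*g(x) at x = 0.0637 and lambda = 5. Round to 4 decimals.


Step 1: Evaluate f(x).
f(0.0637) = 7*0.0637^2 - 11*0.0637 - 14 = -14.6723
Step 2: Evaluate g(x).
g(0.0637) = 7*0.0637 - 12 = -11.5541
Step 3: Compute Lagrangian.
L = -14.6723 + 5*-11.5541 = -72.4428


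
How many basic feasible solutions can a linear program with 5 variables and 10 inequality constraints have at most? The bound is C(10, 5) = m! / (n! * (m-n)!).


Each vertex corresponds to some choice of n active constraints out of m, so the number of vertices is at most C(m, n) = m! / (n!(m-n)!).
m = 10, n = 5
Numerator: 10 * 9 * 8 * 7 * 6
Denominator: 5! = 120
C(10, 5) = 252


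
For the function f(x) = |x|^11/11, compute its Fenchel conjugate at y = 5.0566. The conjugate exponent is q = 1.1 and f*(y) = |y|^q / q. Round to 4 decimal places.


The conjugate exponent q satisfies 1/p + 1/q = 1.
p = 11, so q = 11/(11 - 1) = 1.1
|y|^q = 5.0566^1.1 = 5.9463
f*(5.0566) = 5.9463 / 1.1 = 5.4057


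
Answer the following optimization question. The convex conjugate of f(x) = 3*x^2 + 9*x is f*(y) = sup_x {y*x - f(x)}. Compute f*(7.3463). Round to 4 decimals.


f*(y) = sup_x {y*x - a*x^2 - b*x} = sup_x {(y-b)*x - a*x^2}
FOC: (y - b) - 2a*x = 0 => x* = (y - b)/(2a)
x* = (7.3463 - 9)/(2*3) = -0.2756
f*(7.3463) = (y-b)^2/(4a) = (7.3463 - 9)^2/(4*3)
= 2.7347/12 = 0.2279


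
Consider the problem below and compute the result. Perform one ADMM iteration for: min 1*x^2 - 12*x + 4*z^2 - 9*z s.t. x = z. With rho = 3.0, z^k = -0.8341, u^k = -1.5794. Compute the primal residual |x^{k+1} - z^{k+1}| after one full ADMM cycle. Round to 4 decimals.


ADMM iteration with rho = 3.0, z^k = -0.8341, u^k = -1.5794
Step 1: x-update.
Minimize 1*x^2 - 12*x + (3.0/2)*(x + 0.8341 - 1.5794)^2
FOC: (2*1 + 3.0)*x = 12 + 3.0*(-0.8341 + 1.5794)
x^{k+1} = 2.8472
Step 2: z-update.
Minimize 4*z^2 - 9*z + (3.0/2)*(2.8472 - z - 1.5794)^2
FOC: (2*4 + 3.0)*z = 9 + 3.0*(2.8472 - 1.5794)
z^{k+1} = 1.1639
Step 3: u-update.
u^{k+1} = -1.5794 + 2.8472 - 1.1639 = 0.1038
Step 4: Primal residual = |2.8472 - 1.1639| = 1.6832


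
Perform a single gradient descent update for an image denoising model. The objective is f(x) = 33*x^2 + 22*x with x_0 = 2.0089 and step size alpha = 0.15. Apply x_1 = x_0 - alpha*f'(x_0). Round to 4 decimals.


We compute the gradient at x_0 and apply the update.
f'(x) = 66*x + 22
f'(2.0089) = 66*2.0089 + 22 = 154.5874
x_1 = 2.0089 - 0.15*154.5874 = -21.1792


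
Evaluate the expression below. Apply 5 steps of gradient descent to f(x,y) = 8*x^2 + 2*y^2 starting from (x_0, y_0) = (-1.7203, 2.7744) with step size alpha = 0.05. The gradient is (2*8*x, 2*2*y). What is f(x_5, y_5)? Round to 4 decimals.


Gradient descent on f(x,y) = 8*x^2 + 2*y^2.
Starting point: (-1.7203, 2.7744), alpha = 0.05
Step 1: grad_x = 2*8*-1.7203 = -27.5248, grad_y = 2*2*2.7744 = 11.0976
  x_1 = -1.7203 - 0.05*-27.5248 = -0.3441
  y_1 = 2.7744 - 0.05*11.0976 = 2.2195
Step 2: grad_x = 2*8*-0.3441 = -5.505, grad_y = 2*2*2.2195 = 8.8781
  x_2 = -0.3441 - 0.05*-5.505 = -0.0688
  y_2 = 2.2195 - 0.05*8.8781 = 1.7756
Step 3: grad_x = 2*8*-0.0688 = -1.101, grad_y = 2*2*1.7756 = 7.1025
  x_3 = -0.0688 - 0.05*-1.101 = -0.0138
  y_3 = 1.7756 - 0.05*7.1025 = 1.4205
Step 4: grad_x = 2*8*-0.0138 = -0.2202, grad_y = 2*2*1.4205 = 5.682
  x_4 = -0.0138 - 0.05*-0.2202 = -0.0028
  y_4 = 1.4205 - 0.05*5.682 = 1.1364
Step 5: grad_x = 2*8*-0.0028 = -0.044, grad_y = 2*2*1.1364 = 4.5456
  x_5 = -0.0028 - 0.05*-0.044 = -0.0006
  y_5 = 1.1364 - 0.05*4.5456 = 0.9091
f(-0.0006, 0.9091) = 8*(-0.0006)^2 + 2*0.9091^2 = 1.653


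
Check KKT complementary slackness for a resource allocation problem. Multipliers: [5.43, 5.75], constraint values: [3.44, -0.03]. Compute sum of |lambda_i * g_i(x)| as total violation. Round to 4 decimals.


KKT complementary slackness check:
lambda_1 * g_1 = 5.43 * 3.44 = 18.6792
lambda_2 * g_2 = 5.75 * -0.03 = -0.1725
Total violation = 18.6792 + 0.1725 = 18.8517


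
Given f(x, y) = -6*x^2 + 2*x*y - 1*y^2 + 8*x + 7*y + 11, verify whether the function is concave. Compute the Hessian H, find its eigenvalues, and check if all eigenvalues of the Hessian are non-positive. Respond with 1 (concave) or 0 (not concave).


The Hessian of f(x,y) = -6*x^2 + 2*x*y - 1*y^2 + 8*x + 7*y + 11 is:
H = [[-12, 2], [2, -2]]
Trace = -12 - 2 = -14
Determinant = -12*-2 - (2)^2 = 20
Discriminant = (-14)^2 - 4*20 = 116.0
Eigenvalues: lambda_1 = -12.3852, lambda_2 = -1.6148
The function is concave.

1


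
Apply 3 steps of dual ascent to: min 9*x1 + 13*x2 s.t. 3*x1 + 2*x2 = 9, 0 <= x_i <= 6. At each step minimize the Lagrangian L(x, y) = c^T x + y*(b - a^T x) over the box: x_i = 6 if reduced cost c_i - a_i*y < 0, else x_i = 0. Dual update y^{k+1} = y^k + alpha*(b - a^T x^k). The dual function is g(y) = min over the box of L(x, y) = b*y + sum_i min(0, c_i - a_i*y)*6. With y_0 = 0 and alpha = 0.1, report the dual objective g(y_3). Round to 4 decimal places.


Dual ascent for LP: min 9*x1 + 13*x2, 3*x1 + 2*x2 = 9, 0 <= x_i <= 6
Step 1: y^k = 0.0, reduced costs: (9.0, 13.0)
  x^k = (0.0, 0.0), subgradient = b - a^T x = 9.0
  y^{k+1} = 0.0 + 0.1*9.0 = 0.9
Step 2: y^k = 0.9, reduced costs: (6.3, 11.2)
  x^k = (0.0, 0.0), subgradient = b - a^T x = 9.0
  y^{k+1} = 0.9 + 0.1*9.0 = 1.8
Step 3: y^k = 1.8, reduced costs: (3.6, 9.4)
  x^k = (0.0, 0.0), subgradient = b - a^T x = 9.0
  y^{k+1} = 1.8 + 0.1*9.0 = 2.7
Dual objective at y_3 = 2.7: reduced costs (0.9, 7.6), box minimizer x = (0.0, 0.0)
g(y_3) = b*y + (c1 - a1*y)*x1 + (c2 - a2*y)*x2 = 9*2.7 + 0.9*0.0 + 7.6*0.0 = 24.3 + 0.0 + 0.0 = 24.3


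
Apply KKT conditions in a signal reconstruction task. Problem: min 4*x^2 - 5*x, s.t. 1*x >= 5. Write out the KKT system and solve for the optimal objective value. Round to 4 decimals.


Step 1: Try lambda = 0 (constraint inactive).
x_unc = 5/(2*4) = 0.625
Check: 1*0.625 = 0.625 < 5 -- violated!
Step 2: Constraint must be active: 1*x = 5
x* = 5/1 = 5.0
lambda = (2*4*5.0 - 5)/1 = 35.0
Step 3: Compute optimal value.
f(x*) = 4*5.0^2 - 5*5.0 = 75.0


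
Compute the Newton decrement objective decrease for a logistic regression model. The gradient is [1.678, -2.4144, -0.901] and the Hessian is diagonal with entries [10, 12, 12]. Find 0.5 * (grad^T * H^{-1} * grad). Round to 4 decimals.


Step 1: H is diagonal, so H^(-1) * g = [0.1678, -0.2012, -0.0751].
Step 2: g^T H^(-1) g = sum_i g_i^2 / H_ii
  = (1.678)^2/10 + (-2.4144)^2/12 + (-0.901)^2/12
  = 0.2816 + 0.4858 + 0.0677 = 0.835
Step 3: Objective decrease = 0.5 * g^T H^(-1) g = 0.4175


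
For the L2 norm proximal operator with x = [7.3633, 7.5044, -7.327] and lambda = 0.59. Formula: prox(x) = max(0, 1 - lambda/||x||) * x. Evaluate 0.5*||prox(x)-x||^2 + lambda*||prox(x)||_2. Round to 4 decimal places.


Step 1: Compute ||x||.
||x|| = 12.8148
Step 2: Compute scaling factor.
scale = max(0, 1 - 0.59/12.8148) = 0.954
Step 3: prox(x) = [7.0243, 7.1589, -6.9897]
||prox(x)|| = 12.2248
Step 4: Proximal objective.
0.5*||prox-x||^2 = 0.1741
lambda*||prox|| = 7.2126
Total = 7.3867


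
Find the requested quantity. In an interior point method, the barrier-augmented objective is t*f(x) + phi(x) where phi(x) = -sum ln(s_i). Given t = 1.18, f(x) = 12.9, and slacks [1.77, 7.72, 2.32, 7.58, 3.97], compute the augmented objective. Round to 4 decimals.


Step 1: Compute log-barrier.
ln values: [0.571, 2.0438, 0.8416, 2.0255, 1.3788]
phi = -(0.571 + 2.0438 + 0.8416 + 2.0255 + 1.3788) = -6.8606
Step 2: Compute augmented objective.
t*f(x) = 1.18*12.9 = 15.222
Total = 15.222 - 6.8606 = 8.3614


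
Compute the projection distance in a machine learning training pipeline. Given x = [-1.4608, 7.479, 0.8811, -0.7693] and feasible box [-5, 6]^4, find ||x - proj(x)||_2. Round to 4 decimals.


Project each component onto [-5, 6].
clip(-1.4608) = -1.4608, clip(7.479) = 6.0, clip(0.8811) = 0.8811, clip(-0.7693) = -0.7693
Projection = [-1.4608, 6.0, 0.8811, -0.7693]
Squared diffs: [0.0, 2.1874, 0.0, 0.0]
Distance = sqrt(2.1874) = 1.479


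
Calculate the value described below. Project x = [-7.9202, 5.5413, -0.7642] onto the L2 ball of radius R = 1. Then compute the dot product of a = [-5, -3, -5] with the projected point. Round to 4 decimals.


Step 1: Compute ||x|| (intermediates to 6 decimals).
||x|| = sqrt((-7.9202)^2 + 5.5413^2 + (-0.7642)^2) = 9.696369
Step 2: Project.
Since ||x|| > R, scale = R/||x|| = 1/9.696369 = 0.103131, proj(x) = scale * x
proj(x) = [-0.816818, 0.57148, -0.078813]
Step 3: Dot product.
a^T * proj(x) = -5*(-0.816818) - 3*0.57148 - 5*(-0.078813) = 2.7637


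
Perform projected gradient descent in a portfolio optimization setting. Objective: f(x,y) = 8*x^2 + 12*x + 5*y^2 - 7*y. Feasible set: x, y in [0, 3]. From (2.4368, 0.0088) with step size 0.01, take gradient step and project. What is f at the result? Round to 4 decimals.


Step 1: Compute gradient at (2.4368, 0.0088).
grad_x = 2*8*2.4368 + 12 = 50.9888
grad_y = 2*5*0.0088 - 7 = -6.912
Step 2: Gradient step.
x_raw = 2.4368 - 0.01*50.9888 = 1.9269
y_raw = 0.0088 - 0.01*-6.912 = 0.0779
Step 3: Project onto [0, 3].
x_proj = clip(1.9269) = 1.9269
y_proj = clip(0.0779) = 0.0779
Step 4: Evaluate f.
f(1.9269, 0.0779) = 52.3118


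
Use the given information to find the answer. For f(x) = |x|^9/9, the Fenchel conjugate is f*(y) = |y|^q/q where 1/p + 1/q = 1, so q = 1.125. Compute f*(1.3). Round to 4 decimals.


The conjugate exponent q satisfies 1/p + 1/q = 1.
p = 9, so q = 9/(9 - 1) = 1.125
|y|^q = 1.3^1.125 = 1.3433
f*(1.3) = 1.3433 / 1.125 = 1.1941


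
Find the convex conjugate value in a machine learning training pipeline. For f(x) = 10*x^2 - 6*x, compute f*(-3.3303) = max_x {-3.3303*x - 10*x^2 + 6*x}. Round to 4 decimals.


f*(y) = sup_x {y*x - a*x^2 - b*x} = sup_x {(y-b)*x - a*x^2}
FOC: (y - b) - 2a*x = 0 => x* = (y - b)/(2a)
x* = (-3.3303 + 6)/(2*10) = 0.1335
f*(-3.3303) = (y-b)^2/(4a) = (-3.3303 + 6)^2/(4*10)
= 7.1273/40 = 0.1782


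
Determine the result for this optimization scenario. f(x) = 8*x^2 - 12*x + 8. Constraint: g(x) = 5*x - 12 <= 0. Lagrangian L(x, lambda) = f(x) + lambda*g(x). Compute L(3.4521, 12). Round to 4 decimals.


Step 1: Evaluate f(x).
f(3.4521) = 8*3.4521^2 - 12*3.4521 + 8 = 61.9108
Step 2: Evaluate g(x).
g(3.4521) = 5*3.4521 - 12 = 5.2605
Step 3: Compute Lagrangian.
L = 61.9108 + 12*5.2605 = 125.0368


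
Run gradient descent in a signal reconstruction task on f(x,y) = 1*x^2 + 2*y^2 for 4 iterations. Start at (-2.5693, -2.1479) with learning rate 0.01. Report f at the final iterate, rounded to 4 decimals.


Gradient descent on f(x,y) = 1*x^2 + 2*y^2.
Starting point: (-2.5693, -2.1479), alpha = 0.01
Step 1: grad_x = 2*1*-2.5693 = -5.1386, grad_y = 2*2*-2.1479 = -8.5916
  x_1 = -2.5693 - 0.01*-5.1386 = -2.5179
  y_1 = -2.1479 - 0.01*-8.5916 = -2.062
Step 2: grad_x = 2*1*-2.5179 = -5.0358, grad_y = 2*2*-2.062 = -8.2479
  x_2 = -2.5179 - 0.01*-5.0358 = -2.4676
  y_2 = -2.062 - 0.01*-8.2479 = -1.9795
Step 3: grad_x = 2*1*-2.4676 = -4.9351, grad_y = 2*2*-1.9795 = -7.918
  x_3 = -2.4676 - 0.01*-4.9351 = -2.4182
  y_3 = -1.9795 - 0.01*-7.918 = -1.9003
Step 4: grad_x = 2*1*-2.4182 = -4.8364, grad_y = 2*2*-1.9003 = -7.6013
  x_4 = -2.4182 - 0.01*-4.8364 = -2.3698
  y_4 = -1.9003 - 0.01*-7.6013 = -1.8243
f(-2.3698, -1.8243) = 1*(-2.3698)^2 + 2*(-1.8243)^2 = 12.2724


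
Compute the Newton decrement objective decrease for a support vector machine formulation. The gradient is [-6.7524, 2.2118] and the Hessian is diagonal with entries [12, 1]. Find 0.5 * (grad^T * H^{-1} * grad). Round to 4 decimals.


Step 1: H is diagonal, so H^(-1) * g = [-0.5627, 2.2118].
Step 2: g^T H^(-1) g = sum_i g_i^2 / H_ii
  = (-6.7524)^2/12 + (2.2118)^2/1
  = 3.7996 + 4.8921 = 8.6916
Step 3: Objective decrease = 0.5 * g^T H^(-1) g = 4.3458


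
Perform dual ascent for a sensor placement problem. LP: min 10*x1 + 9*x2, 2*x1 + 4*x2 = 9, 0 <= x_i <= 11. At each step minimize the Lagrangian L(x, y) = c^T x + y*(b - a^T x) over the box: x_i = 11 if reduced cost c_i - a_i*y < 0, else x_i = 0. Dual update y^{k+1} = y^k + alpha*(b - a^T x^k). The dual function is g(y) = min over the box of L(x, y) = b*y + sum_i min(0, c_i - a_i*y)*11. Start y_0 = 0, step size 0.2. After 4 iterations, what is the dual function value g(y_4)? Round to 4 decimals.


Dual ascent for LP: min 10*x1 + 9*x2, 2*x1 + 4*x2 = 9, 0 <= x_i <= 11
Step 1: y^k = 0.0, reduced costs: (10.0, 9.0)
  x^k = (0.0, 0.0), subgradient = b - a^T x = 9.0
  y^{k+1} = 0.0 + 0.2*9.0 = 1.8
Step 2: y^k = 1.8, reduced costs: (6.4, 1.8)
  x^k = (0.0, 0.0), subgradient = b - a^T x = 9.0
  y^{k+1} = 1.8 + 0.2*9.0 = 3.6
Step 3: y^k = 3.6, reduced costs: (2.8, -5.4)
  x^k = (0.0, 11.0), subgradient = b - a^T x = -35.0
  y^{k+1} = 3.6 + 0.2*-35.0 = -3.4
Step 4: y^k = -3.4, reduced costs: (16.8, 22.6)
  x^k = (0.0, 0.0), subgradient = b - a^T x = 9.0
  y^{k+1} = -3.4 + 0.2*9.0 = -1.6
Dual objective at y_4 = -1.6: reduced costs (13.2, 15.4), box minimizer x = (0.0, 0.0)
g(y_4) = b*y + (c1 - a1*y)*x1 + (c2 - a2*y)*x2 = 9*(-1.6) + 13.2*0.0 + 15.4*0.0 = -14.4 + 0.0 + 0.0 = -14.4


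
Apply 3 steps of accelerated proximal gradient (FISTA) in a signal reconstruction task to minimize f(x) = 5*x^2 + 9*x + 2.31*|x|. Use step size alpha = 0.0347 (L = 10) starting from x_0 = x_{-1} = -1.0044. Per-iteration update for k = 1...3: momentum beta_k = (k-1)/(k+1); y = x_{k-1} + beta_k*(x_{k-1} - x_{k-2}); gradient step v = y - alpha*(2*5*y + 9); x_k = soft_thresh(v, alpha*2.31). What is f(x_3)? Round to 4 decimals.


FISTA on f(x) = 5*x^2 + 9*x + 2.31*|x|
L = 10, alpha = 0.0347
Iteration 1: beta = 0.0, y = -1.0044 + 0.0*(-1.0044 + 1.0044) = -1.0044
  grad(y) = -1.044, v = y - alpha*grad = -0.9682
  prox(v) = soft_thresh(-0.9682, 0.0802) = -0.888
Iteration 2: beta = 0.3333, y = -0.888 + 0.3333*(-0.888 + 1.0044) = -0.8492
  grad(y) = 0.5078, v = y - alpha*grad = -0.8668
  prox(v) = soft_thresh(-0.8668, 0.0802) = -0.7867
Iteration 3: beta = 0.5, y = -0.7867 + 0.5*(-0.7867 + 0.888) = -0.736
  grad(y) = 1.6398, v = y - alpha*grad = -0.7929
  prox(v) = soft_thresh(-0.7929, 0.0802) = -0.7128
f(x_3) = 5*(-0.7128)^2 + 9*(-0.7128) + 2.31*|-0.7128| = -2.2282


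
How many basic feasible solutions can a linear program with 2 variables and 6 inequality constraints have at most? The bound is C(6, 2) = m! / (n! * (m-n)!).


Each vertex corresponds to some choice of n active constraints out of m, so the number of vertices is at most C(m, n) = m! / (n!(m-n)!).
m = 6, n = 2
Numerator: 6 * 5
Denominator: 2! = 2
C(6, 2) = 15


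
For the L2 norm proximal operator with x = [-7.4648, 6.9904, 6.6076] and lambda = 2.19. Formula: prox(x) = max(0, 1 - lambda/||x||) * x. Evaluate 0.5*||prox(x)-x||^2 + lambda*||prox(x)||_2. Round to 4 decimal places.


Step 1: Compute ||x||.
||x|| = 12.1758
Step 2: Compute scaling factor.
scale = max(0, 1 - 2.19/12.1758) = 0.8201
Step 3: prox(x) = [-6.1221, 5.7331, 5.4191]
||prox(x)|| = 9.9858
Step 4: Proximal objective.
0.5*||prox-x||^2 = 2.3981
lambda*||prox|| = 21.8689
Total = 24.2669


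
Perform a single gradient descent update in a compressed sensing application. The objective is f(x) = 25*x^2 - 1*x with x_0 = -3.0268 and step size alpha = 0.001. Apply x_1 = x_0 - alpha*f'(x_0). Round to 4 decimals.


We compute the gradient at x_0 and apply the update.
f'(x) = 50*x - 1
f'(-3.0268) = 50*-3.0268 - 1 = -152.34
x_1 = -3.0268 - 0.001*-152.34 = -2.8745


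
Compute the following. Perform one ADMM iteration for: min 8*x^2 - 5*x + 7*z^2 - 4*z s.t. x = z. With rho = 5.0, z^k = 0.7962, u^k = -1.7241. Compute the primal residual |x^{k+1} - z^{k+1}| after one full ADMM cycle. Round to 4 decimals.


ADMM iteration with rho = 5.0, z^k = 0.7962, u^k = -1.7241
Step 1: x-update.
Minimize 8*x^2 - 5*x + (5.0/2)*(x - 0.7962 - 1.7241)^2
FOC: (2*8 + 5.0)*x = 5 + 5.0*(0.7962 + 1.7241)
x^{k+1} = 0.8382
Step 2: z-update.
Minimize 7*z^2 - 4*z + (5.0/2)*(0.8382 - z - 1.7241)^2
FOC: (2*7 + 5.0)*z = 4 + 5.0*(0.8382 - 1.7241)
z^{k+1} = -0.0226
Step 3: u-update.
u^{k+1} = -1.7241 + 0.8382 + 0.0226 = -0.8633
Step 4: Primal residual = |0.8382 + 0.0226| = 0.8608


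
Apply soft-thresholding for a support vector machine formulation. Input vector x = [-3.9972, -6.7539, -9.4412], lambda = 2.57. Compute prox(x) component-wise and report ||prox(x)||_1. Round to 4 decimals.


Soft-thresholding with lambda = 2.57:
prox(-3.9972) = sign(-3.9972)*max(|-3.9972| - 2.57, 0) = -1.4272
prox(-6.7539) = sign(-6.7539)*max(|-6.7539| - 2.57, 0) = -4.1839
prox(-9.4412) = sign(-9.4412)*max(|-9.4412| - 2.57, 0) = -6.8712
prox(x) = [-1.4272, -4.1839, -6.8712]
||prox(x)||_1 = 1.4272 + 4.1839 + 6.8712 = 12.4823


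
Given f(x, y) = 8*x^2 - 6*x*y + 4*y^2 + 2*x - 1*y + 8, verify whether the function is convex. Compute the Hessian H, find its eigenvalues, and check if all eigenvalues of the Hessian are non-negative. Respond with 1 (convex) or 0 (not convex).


The Hessian of f(x,y) = 8*x^2 - 6*x*y + 4*y^2 + 2*x - 1*y + 8 is:
H = [[16, -6], [-6, 8]]
Trace = 16 + 8 = 24
Determinant = 16*8 - (-6)^2 = 92
Discriminant = (24)^2 - 4*92 = 208.0
Eigenvalues: lambda_1 = 4.7889, lambda_2 = 19.2111
The function is convex.

1


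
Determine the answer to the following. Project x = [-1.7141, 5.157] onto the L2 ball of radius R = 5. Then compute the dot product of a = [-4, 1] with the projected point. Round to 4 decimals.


Step 1: Compute ||x|| (intermediates to 6 decimals).
||x|| = sqrt((-1.7141)^2 + 5.157^2) = 5.434408
Step 2: Project.
Since ||x|| > R, scale = R/||x|| = 5/5.434408 = 0.920063, proj(x) = scale * x
proj(x) = [-1.57708, 4.744765]
Step 3: Dot product.
a^T * proj(x) = -4*(-1.57708) + 1*4.744765 = 11.0531


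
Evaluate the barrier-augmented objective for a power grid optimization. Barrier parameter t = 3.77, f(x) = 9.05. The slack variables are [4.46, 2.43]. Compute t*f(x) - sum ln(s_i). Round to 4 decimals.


Step 1: Compute log-barrier.
ln values: [1.4951, 0.8879]
phi = -(1.4951 + 0.8879) = -2.383
Step 2: Compute augmented objective.
t*f(x) = 3.77*9.05 = 34.1185
Total = 34.1185 - 2.383 = 31.7355


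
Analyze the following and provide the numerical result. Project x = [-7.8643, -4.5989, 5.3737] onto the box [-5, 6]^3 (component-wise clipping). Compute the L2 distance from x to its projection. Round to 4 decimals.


Project each component onto [-5, 6].
clip(-7.8643) = -5.0, clip(-4.5989) = -4.5989, clip(5.3737) = 5.3737
Projection = [-5.0, -4.5989, 5.3737]
Squared diffs: [8.2042, 0.0, 0.0]
Distance = sqrt(8.2042) = 2.8643


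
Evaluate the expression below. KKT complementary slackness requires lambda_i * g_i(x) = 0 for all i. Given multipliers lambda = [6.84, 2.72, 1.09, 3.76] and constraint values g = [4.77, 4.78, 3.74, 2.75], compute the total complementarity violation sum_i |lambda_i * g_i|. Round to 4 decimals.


KKT complementary slackness check:
lambda_1 * g_1 = 6.84 * 4.77 = 32.6268
lambda_2 * g_2 = 2.72 * 4.78 = 13.0016
lambda_3 * g_3 = 1.09 * 3.74 = 4.0766
lambda_4 * g_4 = 3.76 * 2.75 = 10.34
Total violation = 32.6268 + 13.0016 + 4.0766 + 10.34 = 60.045


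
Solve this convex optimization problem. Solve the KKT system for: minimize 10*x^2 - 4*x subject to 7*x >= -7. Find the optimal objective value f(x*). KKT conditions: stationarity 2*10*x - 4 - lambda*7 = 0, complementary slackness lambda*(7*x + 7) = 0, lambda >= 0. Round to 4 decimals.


Step 1: Try lambda = 0 (constraint inactive).
Stationarity: 2*10*x - 4 = 0
x* = 4/(2*10) = 0.2
Check constraint: 7*0.2 = 1.4 >= -7 -- satisfied.
Step 2: Compute optimal value.
f(x*) = 10*0.2^2 - 4*0.2 = -0.4


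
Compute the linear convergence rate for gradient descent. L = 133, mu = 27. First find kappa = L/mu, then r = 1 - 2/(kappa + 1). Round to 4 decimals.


Step 1: Compute the condition number.
kappa = L/mu = 133/27 = 4.9259
Step 2: Compute the convergence rate.
r = 1 - 2/(kappa + 1) = 1 - 2*mu/(L + mu) = (L - mu)/(L + mu) = 106/160 = 0.6625


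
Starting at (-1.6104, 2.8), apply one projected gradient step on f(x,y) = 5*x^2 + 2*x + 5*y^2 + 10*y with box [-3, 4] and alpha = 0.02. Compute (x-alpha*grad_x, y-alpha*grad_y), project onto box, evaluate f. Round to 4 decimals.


Step 1: Compute gradient at (-1.6104, 2.8).
grad_x = 2*5*-1.6104 + 2 = -14.104
grad_y = 2*5*2.8 + 10 = 38.0
Step 2: Gradient step.
x_raw = -1.6104 - 0.02*-14.104 = -1.3283
y_raw = 2.8 - 0.02*38.0 = 2.04
Step 3: Project onto [-3, 4].
x_proj = clip(-1.3283) = -1.3283
y_proj = clip(2.04) = 2.04
Step 4: Evaluate f.
f(-1.3283, 2.04) = 47.3735


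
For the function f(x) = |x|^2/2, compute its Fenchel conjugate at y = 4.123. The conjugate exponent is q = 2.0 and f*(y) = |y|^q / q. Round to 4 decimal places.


The conjugate exponent q satisfies 1/p + 1/q = 1.
p = 2, so q = 2/(2 - 1) = 2.0
|y|^q = 4.123^2.0 = 16.9991
f*(4.123) = 16.9991 / 2.0 = 8.4996


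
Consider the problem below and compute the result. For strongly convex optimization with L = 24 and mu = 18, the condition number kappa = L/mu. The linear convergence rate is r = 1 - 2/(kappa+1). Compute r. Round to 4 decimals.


Step 1: Compute the condition number.
kappa = L/mu = 24/18 = 1.3333
Step 2: Compute the convergence rate.
r = 1 - 2/(kappa + 1) = 1 - 2*mu/(L + mu) = (L - mu)/(L + mu) = 6/42 = 0.1429


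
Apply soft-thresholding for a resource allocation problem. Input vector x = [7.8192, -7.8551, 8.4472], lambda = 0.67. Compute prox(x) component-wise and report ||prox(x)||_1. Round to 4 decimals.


Soft-thresholding with lambda = 0.67:
prox(7.8192) = sign(7.8192)*max(|7.8192| - 0.67, 0) = 7.1492
prox(-7.8551) = sign(-7.8551)*max(|-7.8551| - 0.67, 0) = -7.1851
prox(8.4472) = sign(8.4472)*max(|8.4472| - 0.67, 0) = 7.7772
prox(x) = [7.1492, -7.1851, 7.7772]
||prox(x)||_1 = 7.1492 + 7.1851 + 7.7772 = 22.1115


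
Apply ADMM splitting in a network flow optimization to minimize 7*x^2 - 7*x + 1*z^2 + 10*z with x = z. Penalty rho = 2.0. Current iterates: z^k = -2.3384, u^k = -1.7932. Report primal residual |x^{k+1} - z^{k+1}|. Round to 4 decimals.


ADMM iteration with rho = 2.0, z^k = -2.3384, u^k = -1.7932
Step 1: x-update.
Minimize 7*x^2 - 7*x + (2.0/2)*(x + 2.3384 - 1.7932)^2
FOC: (2*7 + 2.0)*x = 7 + 2.0*(-2.3384 + 1.7932)
x^{k+1} = 0.3694
Step 2: z-update.
Minimize 1*z^2 + 10*z + (2.0/2)*(0.3694 - z - 1.7932)^2
FOC: (2*1 + 2.0)*z = -10 + 2.0*(0.3694 - 1.7932)
z^{k+1} = -3.2119
Step 3: u-update.
u^{k+1} = -1.7932 + 0.3694 + 3.2119 = 1.7881
Step 4: Primal residual = |0.3694 + 3.2119| = 3.5813


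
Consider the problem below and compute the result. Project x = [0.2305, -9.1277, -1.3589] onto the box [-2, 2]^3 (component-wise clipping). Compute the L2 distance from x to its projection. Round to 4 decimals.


Project each component onto [-2, 2].
clip(0.2305) = 0.2305, clip(-9.1277) = -2.0, clip(-1.3589) = -1.3589
Projection = [0.2305, -2.0, -1.3589]
Squared diffs: [0.0, 50.8041, 0.0]
Distance = sqrt(50.8041) = 7.1277


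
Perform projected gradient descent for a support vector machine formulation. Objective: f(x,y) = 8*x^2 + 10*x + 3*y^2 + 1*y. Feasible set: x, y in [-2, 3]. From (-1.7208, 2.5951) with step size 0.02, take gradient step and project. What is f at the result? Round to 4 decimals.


Step 1: Compute gradient at (-1.7208, 2.5951).
grad_x = 2*8*-1.7208 + 10 = -17.5328
grad_y = 2*3*2.5951 + 1 = 16.5706
Step 2: Gradient step.
x_raw = -1.7208 - 0.02*-17.5328 = -1.3701
y_raw = 2.5951 - 0.02*16.5706 = 2.2637
Step 3: Project onto [-2, 3].
x_proj = clip(-1.3701) = -1.3701
y_proj = clip(2.2637) = 2.2637
Step 4: Evaluate f.
f(-1.3701, 2.2637) = 18.9535


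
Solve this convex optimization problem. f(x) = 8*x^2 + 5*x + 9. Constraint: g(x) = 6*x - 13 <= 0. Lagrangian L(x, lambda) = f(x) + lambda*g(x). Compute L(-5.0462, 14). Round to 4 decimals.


Step 1: Evaluate f(x).
f(-5.0462) = 8*(-5.0462)^2 + 5*(-5.0462) + 9 = 187.4821
Step 2: Evaluate g(x).
g(-5.0462) = 6*-5.0462 - 13 = -43.2772
Step 3: Compute Lagrangian.
L = 187.4821 + 14*-43.2772 = -418.3987


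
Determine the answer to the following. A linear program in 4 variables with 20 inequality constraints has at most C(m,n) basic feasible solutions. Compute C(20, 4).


Each vertex corresponds to some choice of n active constraints out of m, so the number of vertices is at most C(m, n) = m! / (n!(m-n)!).
m = 20, n = 4
Numerator: 20 * 19 * 18 * 17
Denominator: 4! = 24
C(20, 4) = 4845


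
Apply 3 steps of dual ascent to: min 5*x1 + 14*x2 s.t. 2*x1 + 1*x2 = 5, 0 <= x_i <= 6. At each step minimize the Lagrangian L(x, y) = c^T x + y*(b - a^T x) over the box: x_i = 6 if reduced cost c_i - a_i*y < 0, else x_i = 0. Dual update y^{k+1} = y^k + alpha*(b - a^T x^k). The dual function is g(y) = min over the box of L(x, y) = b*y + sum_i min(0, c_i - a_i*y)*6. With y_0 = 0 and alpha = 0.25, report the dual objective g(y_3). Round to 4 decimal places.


Dual ascent for LP: min 5*x1 + 14*x2, 2*x1 + 1*x2 = 5, 0 <= x_i <= 6
Step 1: y^k = 0.0, reduced costs: (5.0, 14.0)
  x^k = (0.0, 0.0), subgradient = b - a^T x = 5.0
  y^{k+1} = 0.0 + 0.25*5.0 = 1.25
Step 2: y^k = 1.25, reduced costs: (2.5, 12.75)
  x^k = (0.0, 0.0), subgradient = b - a^T x = 5.0
  y^{k+1} = 1.25 + 0.25*5.0 = 2.5
Step 3: y^k = 2.5, reduced costs: (0.0, 11.5)
  x^k = (0.0, 0.0), subgradient = b - a^T x = 5.0
  y^{k+1} = 2.5 + 0.25*5.0 = 3.75
Dual objective at y_3 = 3.75: reduced costs (-2.5, 10.25), box minimizer x = (6.0, 0.0)
g(y_3) = b*y + (c1 - a1*y)*x1 + (c2 - a2*y)*x2 = 5*3.75 + (-2.5)*6.0 + 10.25*0.0 = 18.75 - 15.0 + 0.0 = 3.75


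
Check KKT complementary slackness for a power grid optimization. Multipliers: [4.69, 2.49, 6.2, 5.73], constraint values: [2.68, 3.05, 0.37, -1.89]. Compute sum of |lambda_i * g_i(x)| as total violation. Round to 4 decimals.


KKT complementary slackness check:
lambda_1 * g_1 = 4.69 * 2.68 = 12.5692
lambda_2 * g_2 = 2.49 * 3.05 = 7.5945
lambda_3 * g_3 = 6.2 * 0.37 = 2.294
lambda_4 * g_4 = 5.73 * -1.89 = -10.8297
Total violation = 12.5692 + 7.5945 + 2.294 + 10.8297 = 33.2874


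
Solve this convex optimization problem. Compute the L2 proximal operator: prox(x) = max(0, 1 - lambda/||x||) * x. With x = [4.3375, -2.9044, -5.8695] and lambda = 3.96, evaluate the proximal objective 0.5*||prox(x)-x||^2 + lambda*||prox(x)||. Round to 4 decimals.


Step 1: Compute ||x||.
||x|| = 7.855
Step 2: Compute scaling factor.
scale = max(0, 1 - 3.96/7.855) = 0.4959
Step 3: prox(x) = [2.1508, -1.4402, -2.9105]
||prox(x)|| = 3.895
Step 4: Proximal objective.
0.5*||prox-x||^2 = 7.8408
lambda*||prox|| = 15.4242
Total = 23.2649


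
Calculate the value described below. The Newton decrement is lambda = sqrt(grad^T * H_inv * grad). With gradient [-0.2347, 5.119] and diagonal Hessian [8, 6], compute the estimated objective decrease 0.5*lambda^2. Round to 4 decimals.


Step 1: H is diagonal, so H^(-1) * g = [-0.0293, 0.8532].
Step 2: g^T H^(-1) g = sum_i g_i^2 / H_ii
  = (-0.2347)^2/8 + (5.119)^2/6
  = 0.0069 + 4.3674 = 4.3742
Step 3: Objective decrease = 0.5 * g^T H^(-1) g = 2.1871


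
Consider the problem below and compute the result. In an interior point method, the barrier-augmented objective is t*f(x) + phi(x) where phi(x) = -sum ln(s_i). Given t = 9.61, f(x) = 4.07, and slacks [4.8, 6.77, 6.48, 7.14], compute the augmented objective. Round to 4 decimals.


Step 1: Compute log-barrier.
ln values: [1.5686, 1.9125, 1.8687, 1.9657]
phi = -(1.5686 + 1.9125 + 1.8687 + 1.9657) = -7.3156
Step 2: Compute augmented objective.
t*f(x) = 9.61*4.07 = 39.1127
Total = 39.1127 - 7.3156 = 31.7971


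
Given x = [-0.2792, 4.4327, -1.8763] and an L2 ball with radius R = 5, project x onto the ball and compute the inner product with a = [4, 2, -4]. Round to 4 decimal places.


Step 1: Compute ||x|| (intermediates to 6 decimals).
||x|| = sqrt((-0.2792)^2 + 4.4327^2 + (-1.8763)^2) = 4.821544
Step 2: Project.
Since ||x|| <= R, proj = x (no scaling needed).
proj(x) = [-0.2792, 4.4327, -1.8763]
Step 3: Dot product.
a^T * proj(x) = 4*(-0.2792) + 2*4.4327 - 4*(-1.8763) = 15.2538


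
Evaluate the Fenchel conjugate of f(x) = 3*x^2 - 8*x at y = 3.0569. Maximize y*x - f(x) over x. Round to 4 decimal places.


f*(y) = sup_x {y*x - a*x^2 - b*x} = sup_x {(y-b)*x - a*x^2}
FOC: (y - b) - 2a*x = 0 => x* = (y - b)/(2a)
x* = (3.0569 + 8)/(2*3) = 1.8428
f*(3.0569) = (y-b)^2/(4a) = (3.0569 + 8)^2/(4*3)
= 122.255/12 = 10.1879


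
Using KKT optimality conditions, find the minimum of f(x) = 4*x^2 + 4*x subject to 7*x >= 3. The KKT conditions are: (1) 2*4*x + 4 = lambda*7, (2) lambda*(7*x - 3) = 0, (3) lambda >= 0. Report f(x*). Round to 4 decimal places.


Step 1: Try lambda = 0 (constraint inactive).
x_unc = -4/(2*4) = -0.5
Check: 7*-0.5 = -3.5 < 3 -- violated!
Step 2: Constraint must be active: 7*x = 3
x* = 3/7 = 0.4286 (rounded; the exact value 3/7 is used below)
lambda = (2*4*(3/7) + 4)/7 = 1.0612
Step 3: Compute optimal value.
f(x*) = 4*(3/7)^2 + 4*(3/7) = 2.449


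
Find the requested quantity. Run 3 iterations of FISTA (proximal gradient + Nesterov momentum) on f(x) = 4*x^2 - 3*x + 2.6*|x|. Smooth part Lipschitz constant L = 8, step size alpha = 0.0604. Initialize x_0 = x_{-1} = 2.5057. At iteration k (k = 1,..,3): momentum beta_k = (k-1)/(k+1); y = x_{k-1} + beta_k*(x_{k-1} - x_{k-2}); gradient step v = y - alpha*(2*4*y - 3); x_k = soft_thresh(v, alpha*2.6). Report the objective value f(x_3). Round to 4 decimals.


FISTA on f(x) = 4*x^2 - 3*x + 2.6*|x|
L = 8, alpha = 0.0604
Iteration 1: beta = 0.0, y = 2.5057 + 0.0*(2.5057 - 2.5057) = 2.5057
  grad(y) = 17.0456, v = y - alpha*grad = 1.4761
  prox(v) = soft_thresh(1.4761, 0.157) = 1.3191
Iteration 2: beta = 0.3333, y = 1.3191 + 0.3333*(1.3191 - 2.5057) = 0.9236
  grad(y) = 4.3886, v = y - alpha*grad = 0.6585
  prox(v) = soft_thresh(0.6585, 0.157) = 0.5015
Iteration 3: beta = 0.5, y = 0.5015 + 0.5*(0.5015 - 1.3191) = 0.0926
  grad(y) = -2.2589, v = y - alpha*grad = 0.2291
  prox(v) = soft_thresh(0.2291, 0.157) = 0.072
f(x_3) = 4*0.072^2 - 3*0.072 + 2.6*|0.072| = -0.0081


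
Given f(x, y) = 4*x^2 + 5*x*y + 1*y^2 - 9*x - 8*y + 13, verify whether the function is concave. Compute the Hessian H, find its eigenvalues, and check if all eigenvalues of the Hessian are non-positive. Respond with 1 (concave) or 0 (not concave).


The Hessian of f(x,y) = 4*x^2 + 5*x*y + 1*y^2 - 9*x - 8*y + 13 is:
H = [[8, 5], [5, 2]]
Trace = 8 + 2 = 10
Determinant = 8*2 - (5)^2 = -9
Discriminant = (10)^2 - 4*-9 = 136.0
Eigenvalues: lambda_1 = -0.831, lambda_2 = 10.831
The function is not concave.

0


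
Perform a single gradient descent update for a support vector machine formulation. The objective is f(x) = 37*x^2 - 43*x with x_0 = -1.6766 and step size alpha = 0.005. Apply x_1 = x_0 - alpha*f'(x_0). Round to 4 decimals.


We compute the gradient at x_0 and apply the update.
f'(x) = 74*x - 43
f'(-1.6766) = 74*-1.6766 - 43 = -167.0684
x_1 = -1.6766 - 0.005*-167.0684 = -0.8413


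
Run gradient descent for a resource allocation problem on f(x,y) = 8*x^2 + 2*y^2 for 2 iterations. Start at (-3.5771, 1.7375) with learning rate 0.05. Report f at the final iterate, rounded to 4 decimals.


Gradient descent on f(x,y) = 8*x^2 + 2*y^2.
Starting point: (-3.5771, 1.7375), alpha = 0.05
Step 1: grad_x = 2*8*-3.5771 = -57.2336, grad_y = 2*2*1.7375 = 6.95
  x_1 = -3.5771 - 0.05*-57.2336 = -0.7154
  y_1 = 1.7375 - 0.05*6.95 = 1.39
Step 2: grad_x = 2*8*-0.7154 = -11.4467, grad_y = 2*2*1.39 = 5.56
  x_2 = -0.7154 - 0.05*-11.4467 = -0.1431
  y_2 = 1.39 - 0.05*5.56 = 1.112
f(-0.1431, 1.112) = 8*(-0.1431)^2 + 2*1.112^2 = 2.6369


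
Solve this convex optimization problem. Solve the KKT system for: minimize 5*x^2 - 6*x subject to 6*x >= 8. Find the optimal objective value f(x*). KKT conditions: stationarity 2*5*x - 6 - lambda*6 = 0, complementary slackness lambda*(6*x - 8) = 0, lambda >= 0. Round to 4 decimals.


Step 1: Try lambda = 0 (constraint inactive).
x_unc = 6/(2*5) = 0.6
Check: 6*0.6 = 3.6 < 8 -- violated!
Step 2: Constraint must be active: 6*x = 8
x* = 8/6 = 4/3 = 1.3333 (rounded; the exact value 4/3 is used below)
lambda = (2*5*(4/3) - 6)/6 = 1.2222
Step 3: Compute optimal value.
f(x*) = 5*(4/3)^2 - 6*(4/3) = 0.8889


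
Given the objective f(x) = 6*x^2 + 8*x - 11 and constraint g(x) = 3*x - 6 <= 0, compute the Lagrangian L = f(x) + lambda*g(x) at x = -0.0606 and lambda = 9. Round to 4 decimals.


Step 1: Evaluate f(x).
f(-0.0606) = 6*(-0.0606)^2 + 8*(-0.0606) - 11 = -11.4628
Step 2: Evaluate g(x).
g(-0.0606) = 3*-0.0606 - 6 = -6.1818
Step 3: Compute Lagrangian.
L = -11.4628 + 9*-6.1818 = -67.099


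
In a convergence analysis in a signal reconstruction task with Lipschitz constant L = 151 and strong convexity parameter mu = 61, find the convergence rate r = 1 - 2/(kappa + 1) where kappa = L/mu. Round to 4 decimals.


Step 1: Compute the condition number.
kappa = L/mu = 151/61 = 2.4754
Step 2: Compute the convergence rate.
r = 1 - 2/(kappa + 1) = 1 - 2*mu/(L + mu) = (L - mu)/(L + mu) = 90/212 = 0.4245


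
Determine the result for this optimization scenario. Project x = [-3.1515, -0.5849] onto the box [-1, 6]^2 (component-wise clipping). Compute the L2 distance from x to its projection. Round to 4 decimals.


Project each component onto [-1, 6].
clip(-3.1515) = -1.0, clip(-0.5849) = -0.5849
Projection = [-1.0, -0.5849]
Squared diffs: [4.629, 0.0]
Distance = sqrt(4.629) = 2.1515
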